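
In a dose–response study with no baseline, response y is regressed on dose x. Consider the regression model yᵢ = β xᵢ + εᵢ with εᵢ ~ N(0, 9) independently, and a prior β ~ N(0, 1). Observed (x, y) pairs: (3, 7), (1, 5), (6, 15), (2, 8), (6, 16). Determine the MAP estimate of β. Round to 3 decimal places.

β̂_MAP = 2.400

log p(β | y) = −Σ(yᵢ − βxᵢ)²/(2·9) − β²/(2·1) + const.
Setting the derivative to zero: Σxᵢ(yᵢ − βxᵢ)/9 − β/1 = 0, so β = Σxᵢyᵢ / (Σxᵢ² + σ²/τ²).
Σxᵢyᵢ = 3·7 + 1·5 + 6·15 + 2·8 + 6·16 = 228; Σxᵢ² = 86; σ²/τ² = 9.
β̂_MAP = 228 / (86 + 9) = 228/95 ≈ 2.400.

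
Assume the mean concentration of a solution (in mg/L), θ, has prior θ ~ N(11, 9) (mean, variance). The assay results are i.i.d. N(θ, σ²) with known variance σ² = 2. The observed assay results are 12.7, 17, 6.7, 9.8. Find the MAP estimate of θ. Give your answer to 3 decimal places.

n = 4; x̄ = (12.7 + 17 + 6.7 + 9.8)/4 = 46.2/4 = 11.55.
For a Normal prior and Normal likelihood with known variance, the posterior is Normal; its mode equals its mean, the precision-weighted average.
Prior precision 1/σ₀² = 1/9; data precision n/σ² = 4/2 = 2.
θ̂ = ((1/9)·11 + 2·11.55) / (1/9 + 2) = (2189/90)/(19/9) = 2189/190 ≈ 11.521.

θ̂_MAP = 11.521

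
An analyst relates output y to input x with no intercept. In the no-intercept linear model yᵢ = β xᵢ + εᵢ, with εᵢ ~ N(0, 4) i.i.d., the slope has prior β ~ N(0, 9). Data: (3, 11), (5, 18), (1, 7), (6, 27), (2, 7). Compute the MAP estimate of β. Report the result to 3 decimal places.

β̂_MAP = 4.056

log p(β | y) = −Σ(yᵢ − βxᵢ)²/(2·4) − β²/(2·9) + const.
Setting the derivative to zero: Σxᵢ(yᵢ − βxᵢ)/4 − β/9 = 0, so β = Σxᵢyᵢ / (Σxᵢ² + σ²/τ²).
Σxᵢyᵢ = 3·11 + 5·18 + 1·7 + 6·27 + 2·7 = 306; Σxᵢ² = 75; σ²/τ² = 4/9.
β̂_MAP = 306 / (75 + 4/9) = 306/(679/9) = 2754/679 ≈ 4.056.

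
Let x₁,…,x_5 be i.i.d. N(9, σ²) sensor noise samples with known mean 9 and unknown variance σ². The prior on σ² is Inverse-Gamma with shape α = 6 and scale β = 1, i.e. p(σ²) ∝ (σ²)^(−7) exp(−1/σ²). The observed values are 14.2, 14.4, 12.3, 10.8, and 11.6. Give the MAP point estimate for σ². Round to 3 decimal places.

Sum of squared deviations about the known mean: SS = (14.2−9)² + (14.4−9)² + (12.3−9)² + (10.8−9)² + (11.6−9)² = 77.09.
The Normal likelihood contributes (σ²)^(−n/2) exp(−SS/(2σ²)), so the posterior is Inverse-Gamma(α + n/2, β + SS/2) = Inverse-Gamma(8.5, 39.545).
The mode of Inverse-Gamma(a, b) is b/(a+1) = 39.545/9.5 ≈ 4.163.

σ̂²_MAP = 4.163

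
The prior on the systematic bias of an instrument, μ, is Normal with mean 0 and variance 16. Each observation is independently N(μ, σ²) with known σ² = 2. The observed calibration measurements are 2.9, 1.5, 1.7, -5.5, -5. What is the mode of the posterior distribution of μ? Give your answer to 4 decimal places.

n = 5; x̄ = (2.9 + 1.5 + 1.7 + (-5.5) + (-5))/5 = -4.4/5 = -0.88.
For a Normal prior and Normal likelihood with known variance, the posterior is Normal; its mode equals its mean, the precision-weighted average.
Prior precision 1/σ₀² = 1/16 = 0.0625; data precision n/σ² = 5/2 = 2.5.
μ̂ = (0.0625·0 + 2.5·(-0.88)) / (0.0625 + 2.5) = (-2.2)/2.5625 = -176/205 ≈ -0.8585.

μ̂_MAP = -0.8585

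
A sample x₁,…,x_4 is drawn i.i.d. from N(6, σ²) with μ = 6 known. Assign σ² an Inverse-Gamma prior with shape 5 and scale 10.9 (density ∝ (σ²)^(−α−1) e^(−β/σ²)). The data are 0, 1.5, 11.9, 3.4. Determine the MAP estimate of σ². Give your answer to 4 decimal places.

Sum of squared deviations about the known mean: SS = (0−6)² + (1.5−6)² + (11.9−6)² + (3.4−6)² = 97.82.
The Normal likelihood contributes (σ²)^(−n/2) exp(−SS/(2σ²)), so the posterior is Inverse-Gamma(α + n/2, β + SS/2) = Inverse-Gamma(7, 59.81).
The mode of Inverse-Gamma(a, b) is b/(a+1) = 59.81/8 ≈ 7.4763.

σ̂²_MAP = 7.4763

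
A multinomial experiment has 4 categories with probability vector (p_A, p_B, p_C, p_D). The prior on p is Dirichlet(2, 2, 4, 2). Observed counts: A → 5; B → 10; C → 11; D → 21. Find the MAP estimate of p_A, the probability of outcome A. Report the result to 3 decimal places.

MAP estimate of p_A = 0.113

The posterior is Dirichlet(αᵢ + nᵢ) = Dirichlet(7, 12, 15, 23).
For a Dirichlet(a₁,…,a_K) with all aᵢ > 1, the mode has j-th component (aⱼ − 1)/(Σaᵢ − K).
Here Σaᵢ = 57 and K = 4, so p_A = (7 − 1)/(57 − 4) = 6/53 ≈ 0.113.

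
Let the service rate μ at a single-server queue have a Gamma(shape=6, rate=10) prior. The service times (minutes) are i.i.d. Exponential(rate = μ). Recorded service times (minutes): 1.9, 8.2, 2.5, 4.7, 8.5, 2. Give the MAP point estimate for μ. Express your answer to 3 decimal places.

μ̂_MAP = 0.291

The Exponential(rate=μ) likelihood is ∝ μ^n e^(−μΣtᵢ). Here n = 6 and Σtᵢ = 1.9 + 8.2 + 2.5 + 4.7 + 8.5 + 2 = 27.8.
Posterior ∝ μ^5e^(−10μ) · μ^6e^(−27.8μ) = μ^11e^(−37.8μ), i.e. Gamma(12, 37.8).
Mode = (a−1)/b = 11/37.8 ≈ 0.291.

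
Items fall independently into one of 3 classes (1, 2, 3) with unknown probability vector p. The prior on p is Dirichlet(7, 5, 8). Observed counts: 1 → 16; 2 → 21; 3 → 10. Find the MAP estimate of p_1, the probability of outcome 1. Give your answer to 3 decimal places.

MAP estimate: 0.344

The posterior is Dirichlet(αᵢ + nᵢ) = Dirichlet(23, 26, 18).
For a Dirichlet(a₁,…,a_K) with all aᵢ > 1, the mode has j-th component (aⱼ − 1)/(Σaᵢ − K).
Here Σaᵢ = 67 and K = 3, so p_1 = (23 − 1)/(67 − 3) = 22/64 ≈ 0.344.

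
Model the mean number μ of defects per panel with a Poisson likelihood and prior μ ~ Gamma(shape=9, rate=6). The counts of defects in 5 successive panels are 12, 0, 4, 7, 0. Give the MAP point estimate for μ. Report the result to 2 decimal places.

μ̂_MAP = 2.82

Σxᵢ = 12+0+4+7+0 = 23, with n = 5.
Posterior ∝ μ^8e^(−6μ) · μ^23e^(−5μ) = μ^31e^(−11μ), i.e. Gamma(shape=32, rate=11).
The mode of a Gamma(a, b) with a ≥ 1 (shape–rate) is (a−1)/b = 31/11 ≈ 2.82.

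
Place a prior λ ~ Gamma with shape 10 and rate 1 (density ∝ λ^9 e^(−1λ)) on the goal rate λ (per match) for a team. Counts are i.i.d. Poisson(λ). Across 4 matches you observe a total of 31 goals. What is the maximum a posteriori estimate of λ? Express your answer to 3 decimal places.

λ̂_MAP = 8.000

Σxᵢ = 31, n = 4.
Posterior ∝ λ^9e^(−1λ) · λ^31e^(−4λ) = λ^40e^(−5λ), i.e. Gamma(shape=41, rate=5).
The mode of a Gamma(a, b) with a ≥ 1 (shape–rate) is (a−1)/b = 40/5 ≈ 8.000.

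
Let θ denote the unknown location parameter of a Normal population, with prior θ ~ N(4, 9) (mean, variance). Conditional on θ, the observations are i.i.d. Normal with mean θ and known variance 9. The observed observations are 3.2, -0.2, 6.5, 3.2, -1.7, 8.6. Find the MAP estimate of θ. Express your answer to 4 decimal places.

n = 6; x̄ = (3.2 + (-0.2) + 6.5 + 3.2 + (-1.7) + 8.6)/6 = 19.6/6 = 49/15 ≈ 3.2667.
For a Normal prior and Normal likelihood with known variance, the posterior is Normal; its mode equals its mean, the precision-weighted average.
Prior precision 1/σ₀² = 1/9; data precision n/σ² = 6/9 = 2/3.
θ̂ = ((1/9)·4 + (2/3)·(49/15)) / (1/9 + 2/3) = (118/45)/(7/9) = 118/35 ≈ 3.3714.

θ̂_MAP = 3.3714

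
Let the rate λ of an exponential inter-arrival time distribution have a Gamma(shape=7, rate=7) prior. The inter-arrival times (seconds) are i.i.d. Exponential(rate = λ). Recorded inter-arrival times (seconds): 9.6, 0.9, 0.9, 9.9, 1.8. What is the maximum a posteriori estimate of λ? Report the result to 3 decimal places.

The Exponential(rate=λ) likelihood is ∝ λ^n e^(−λΣtᵢ). Here n = 5 and Σtᵢ = 9.6 + 0.9 + 0.9 + 9.9 + 1.8 = 23.1.
Posterior ∝ λ^6e^(−7λ) · λ^5e^(−23.1λ) = λ^11e^(−30.1λ), i.e. Gamma(12, 30.1).
Mode = (a−1)/b = 11/30.1 ≈ 0.365.

λ̂_MAP = 0.365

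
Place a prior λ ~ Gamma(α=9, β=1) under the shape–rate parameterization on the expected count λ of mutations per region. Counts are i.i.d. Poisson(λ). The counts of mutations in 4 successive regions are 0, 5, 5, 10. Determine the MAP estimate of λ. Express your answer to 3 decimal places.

λ̂_MAP = 5.600

Σxᵢ = 0+5+5+10 = 20, with n = 4.
Posterior ∝ λ^8e^(−1λ) · λ^20e^(−4λ) = λ^28e^(−5λ), i.e. Gamma(shape=29, rate=5).
The mode of a Gamma(a, b) with a ≥ 1 (shape–rate) is (a−1)/b = 28/5 ≈ 5.600.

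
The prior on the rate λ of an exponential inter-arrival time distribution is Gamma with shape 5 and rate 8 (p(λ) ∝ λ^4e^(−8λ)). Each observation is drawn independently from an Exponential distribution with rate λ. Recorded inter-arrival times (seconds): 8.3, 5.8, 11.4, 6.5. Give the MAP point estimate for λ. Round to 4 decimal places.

λ̂_MAP = 0.2000

The Exponential(rate=λ) likelihood is ∝ λ^n e^(−λΣtᵢ). Here n = 4 and Σtᵢ = 8.3 + 5.8 + 11.4 + 6.5 = 32.
Posterior ∝ λ^4e^(−8λ) · λ^4e^(−32λ) = λ^8e^(−40λ), i.e. Gamma(9, 40).
Mode = (a−1)/b = 8/40 ≈ 0.2000.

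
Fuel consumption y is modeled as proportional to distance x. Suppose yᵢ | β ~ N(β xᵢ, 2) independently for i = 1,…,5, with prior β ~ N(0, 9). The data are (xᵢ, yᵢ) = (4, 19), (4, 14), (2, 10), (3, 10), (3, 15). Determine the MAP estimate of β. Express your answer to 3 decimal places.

β̂_MAP = 4.186

log p(β | y) = −Σ(yᵢ − βxᵢ)²/(2·2) − β²/(2·9) + const.
Setting the derivative to zero: Σxᵢ(yᵢ − βxᵢ)/2 − β/9 = 0, so β = Σxᵢyᵢ / (Σxᵢ² + σ²/τ²).
Σxᵢyᵢ = 4·19 + 4·14 + 2·10 + 3·10 + 3·15 = 227; Σxᵢ² = 54; σ²/τ² = 2/9.
β̂_MAP = 227 / (54 + 2/9) = 227/(488/9) = 2043/488 ≈ 4.186.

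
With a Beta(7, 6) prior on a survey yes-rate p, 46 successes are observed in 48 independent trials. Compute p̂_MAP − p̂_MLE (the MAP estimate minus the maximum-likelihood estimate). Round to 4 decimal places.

MAP − MLE = -0.0770

Posterior is Beta(53, 8); MAP = (53−1)/(61−2) = 52/59 ≈ 0.88136.
MLE ignores the prior: p̂_MLE = k/n = 46/48 ≈ 0.95833.
Difference = 52/59 − 46/48 = -109/1416 ≈ -0.0770.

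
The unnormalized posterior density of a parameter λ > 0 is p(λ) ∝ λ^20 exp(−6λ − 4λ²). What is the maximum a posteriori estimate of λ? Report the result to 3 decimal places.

ℓ'(λ) = 20/λ − 6 − 8λ. Setting this to zero and multiplying by λ: 8λ² + 6λ − 20 = 0.
λ = (−6 + √(6² + 4·8·20)) / (2·8) = (−6 + √676) / 16 = (−6 + 26)/16 = 5/4.
ℓ''(λ) = −20/λ² − 8 < 0, confirming a maximum.

λ̂_MAP = 1.250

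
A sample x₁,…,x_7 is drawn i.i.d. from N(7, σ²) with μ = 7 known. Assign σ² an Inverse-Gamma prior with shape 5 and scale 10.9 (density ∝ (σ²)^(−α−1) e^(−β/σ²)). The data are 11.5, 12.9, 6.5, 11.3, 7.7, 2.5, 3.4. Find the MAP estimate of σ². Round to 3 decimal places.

σ̂²_MAP = 6.805

Sum of squared deviations about the known mean: SS = (11.5−7)² + (12.9−7)² + (6.5−7)² + (11.3−7)² + (7.7−7)² + (2.5−7)² + (3.4−7)² = 107.5.
The Normal likelihood contributes (σ²)^(−n/2) exp(−SS/(2σ²)), so the posterior is Inverse-Gamma(α + n/2, β + SS/2) = Inverse-Gamma(8.5, 64.65).
The mode of Inverse-Gamma(a, b) is b/(a+1) = 64.65/9.5 ≈ 6.805.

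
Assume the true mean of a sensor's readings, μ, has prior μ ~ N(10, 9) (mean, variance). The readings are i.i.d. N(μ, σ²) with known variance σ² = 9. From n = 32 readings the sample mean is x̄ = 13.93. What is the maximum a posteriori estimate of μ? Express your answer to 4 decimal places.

n = 32, x̄ = 13.93.
For a Normal prior and Normal likelihood with known variance, the posterior is Normal; its mode equals its mean, the precision-weighted average.
Prior precision 1/σ₀² = 1/9; data precision n/σ² = 32/9.
μ̂ = ((1/9)·10 + (32/9)·13.93) / (1/9 + 32/9) = 50.64/(11/3) = 3798/275 ≈ 13.8109.

μ̂_MAP = 13.8109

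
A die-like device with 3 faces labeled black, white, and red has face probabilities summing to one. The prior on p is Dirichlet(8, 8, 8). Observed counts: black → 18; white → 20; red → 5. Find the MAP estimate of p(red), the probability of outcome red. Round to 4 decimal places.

MAP estimate of p(red) = 0.1875

The posterior is Dirichlet(αᵢ + nᵢ) = Dirichlet(26, 28, 13).
For a Dirichlet(a₁,…,a_K) with all aᵢ > 1, the mode has j-th component (aⱼ − 1)/(Σaᵢ − K).
Here Σaᵢ = 67 and K = 3, so p(red) = (13 − 1)/(67 − 3) = 12/64 ≈ 0.1875.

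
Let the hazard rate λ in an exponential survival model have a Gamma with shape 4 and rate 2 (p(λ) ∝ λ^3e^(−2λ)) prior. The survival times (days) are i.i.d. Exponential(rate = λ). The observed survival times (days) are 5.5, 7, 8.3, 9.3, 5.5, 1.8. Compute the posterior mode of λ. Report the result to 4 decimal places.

The Exponential(rate=λ) likelihood is ∝ λ^n e^(−λΣtᵢ). Here n = 6 and Σtᵢ = 5.5 + 7 + 8.3 + 9.3 + 5.5 + 1.8 = 37.4.
Posterior ∝ λ^3e^(−2λ) · λ^6e^(−37.4λ) = λ^9e^(−39.4λ), i.e. Gamma(10, 39.4).
Mode = (a−1)/b = 9/39.4 ≈ 0.2284.

λ̂_MAP = 0.2284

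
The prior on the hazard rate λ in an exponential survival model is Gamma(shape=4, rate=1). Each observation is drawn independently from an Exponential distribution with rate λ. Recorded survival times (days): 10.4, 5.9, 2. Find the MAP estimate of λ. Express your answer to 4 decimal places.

The Exponential(rate=λ) likelihood is ∝ λ^n e^(−λΣtᵢ). Here n = 3 and Σtᵢ = 10.4 + 5.9 + 2 = 18.3.
Posterior ∝ λ^3e^(−1λ) · λ^3e^(−18.3λ) = λ^6e^(−19.3λ), i.e. Gamma(7, 19.3).
Mode = (a−1)/b = 6/19.3 ≈ 0.3109.

λ̂_MAP = 0.3109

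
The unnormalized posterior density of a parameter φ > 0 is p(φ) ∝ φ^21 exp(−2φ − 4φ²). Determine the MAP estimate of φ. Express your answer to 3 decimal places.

ℓ'(φ) = 21/φ − 2 − 8φ. Setting this to zero and multiplying by φ: 8φ² + 2φ − 21 = 0.
φ = (−2 + √(2² + 4·8·21)) / (2·8) = (−2 + √676) / 16 = (−2 + 26)/16 = 3/2.
ℓ''(φ) = −21/φ² − 8 < 0, confirming a maximum.

φ̂_MAP = 1.500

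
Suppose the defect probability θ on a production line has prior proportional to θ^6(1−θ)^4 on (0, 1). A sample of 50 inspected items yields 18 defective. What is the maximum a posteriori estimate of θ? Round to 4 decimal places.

The prior density ∝ θ^6(1−θ)^4 is the kernel of Beta(7, 5).
Data: 18 successes in 50 trials. The binomial likelihood contributes θ^18(1−θ)^32, so the posterior is Beta(7+18, 5+32) = Beta(25, 37).
For Beta(a, b) with a, b > 1 the mode is (a−1)/(a+b−2) = 24/60 ≈ 0.4000.

θ̂_MAP = 0.4000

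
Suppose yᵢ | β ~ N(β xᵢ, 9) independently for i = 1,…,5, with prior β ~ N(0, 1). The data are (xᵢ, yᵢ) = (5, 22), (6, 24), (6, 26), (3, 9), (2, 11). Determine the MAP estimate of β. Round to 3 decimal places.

β̂_MAP = 3.857

log p(β | y) = −Σ(yᵢ − βxᵢ)²/(2·9) − β²/(2·1) + const.
Setting the derivative to zero: Σxᵢ(yᵢ − βxᵢ)/9 − β/1 = 0, so β = Σxᵢyᵢ / (Σxᵢ² + σ²/τ²).
Σxᵢyᵢ = 5·22 + 6·24 + 6·26 + 3·9 + 2·11 = 459; Σxᵢ² = 110; σ²/τ² = 9.
β̂_MAP = 459 / (110 + 9) = 459/119 ≈ 3.857.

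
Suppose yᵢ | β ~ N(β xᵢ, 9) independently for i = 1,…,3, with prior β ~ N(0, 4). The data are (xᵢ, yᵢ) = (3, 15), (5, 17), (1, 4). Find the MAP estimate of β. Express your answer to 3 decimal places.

log p(β | y) = −Σ(yᵢ − βxᵢ)²/(2·9) − β²/(2·4) + const.
Setting the derivative to zero: Σxᵢ(yᵢ − βxᵢ)/9 − β/4 = 0, so β = Σxᵢyᵢ / (Σxᵢ² + σ²/τ²).
Σxᵢyᵢ = 3·15 + 5·17 + 1·4 = 134; Σxᵢ² = 35; σ²/τ² = 2.25.
β̂_MAP = 134 / (35 + 2.25) = 134/37.25 ≈ 3.597.

β̂_MAP = 3.597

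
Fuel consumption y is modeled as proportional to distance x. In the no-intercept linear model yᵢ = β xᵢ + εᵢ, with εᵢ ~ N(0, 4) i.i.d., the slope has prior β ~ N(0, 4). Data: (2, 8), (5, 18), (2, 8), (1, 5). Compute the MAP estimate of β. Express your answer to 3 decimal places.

β̂_MAP = 3.629

log p(β | y) = −Σ(yᵢ − βxᵢ)²/(2·4) − β²/(2·4) + const.
Setting the derivative to zero: Σxᵢ(yᵢ − βxᵢ)/4 − β/4 = 0, so β = Σxᵢyᵢ / (Σxᵢ² + σ²/τ²).
Σxᵢyᵢ = 2·8 + 5·18 + 2·8 + 1·5 = 127; Σxᵢ² = 34; σ²/τ² = 1.
β̂_MAP = 127 / (34 + 1) = 127/35 ≈ 3.629.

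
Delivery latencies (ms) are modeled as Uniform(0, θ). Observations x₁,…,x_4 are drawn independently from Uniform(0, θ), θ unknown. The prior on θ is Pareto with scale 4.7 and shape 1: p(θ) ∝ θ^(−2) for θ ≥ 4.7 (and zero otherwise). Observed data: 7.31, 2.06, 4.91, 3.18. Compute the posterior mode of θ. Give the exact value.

The Uniform(0, θ) likelihood is θ^(−n) for θ ≥ max(xᵢ), zero otherwise. Here max(xᵢ) = 7.31.
Posterior ∝ θ^(−2) · θ^(−4) = θ^(−6) on θ ≥ max(4.7, 7.31) = 7.31.
This density is strictly decreasing in θ, so the posterior mode lies at the lower boundary of the support.

θ̂_MAP = 7.31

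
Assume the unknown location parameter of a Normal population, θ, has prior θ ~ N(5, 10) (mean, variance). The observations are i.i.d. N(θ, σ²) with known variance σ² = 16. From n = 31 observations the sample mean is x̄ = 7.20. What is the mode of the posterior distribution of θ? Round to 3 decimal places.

n = 31, x̄ = 7.20.
For a Normal prior and Normal likelihood with known variance, the posterior is Normal; its mode equals its mean, the precision-weighted average.
Prior precision 1/σ₀² = 1/10 = 0.1; data precision n/σ² = 31/16 = 1.9375.
θ̂ = (0.1·5 + 1.9375·7.2) / (0.1 + 1.9375) = 14.45/2.0375 = 1156/163 ≈ 7.092.

θ̂_MAP = 7.092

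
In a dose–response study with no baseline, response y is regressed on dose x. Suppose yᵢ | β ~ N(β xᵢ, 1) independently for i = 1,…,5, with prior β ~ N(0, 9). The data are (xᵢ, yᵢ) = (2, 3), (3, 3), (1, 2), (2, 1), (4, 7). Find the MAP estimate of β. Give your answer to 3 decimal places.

log p(β | y) = −Σ(yᵢ − βxᵢ)²/(2·1) − β²/(2·9) + const.
Setting the derivative to zero: Σxᵢ(yᵢ − βxᵢ)/1 − β/9 = 0, so β = Σxᵢyᵢ / (Σxᵢ² + σ²/τ²).
Σxᵢyᵢ = 2·3 + 3·3 + 1·2 + 2·1 + 4·7 = 47; Σxᵢ² = 34; σ²/τ² = 1/9.
β̂_MAP = 47 / (34 + 1/9) = 47/(307/9) = 423/307 ≈ 1.378.

β̂_MAP = 1.378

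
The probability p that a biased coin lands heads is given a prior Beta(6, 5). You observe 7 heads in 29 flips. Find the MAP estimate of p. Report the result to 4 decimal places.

Prior: Beta(6, 5).
Data: 7 successes in 29 trials. The binomial likelihood contributes p^7(1−p)^22, so the posterior is Beta(6+7, 5+22) = Beta(13, 27).
For Beta(a, b) with a, b > 1 the mode is (a−1)/(a+b−2) = 12/38 ≈ 0.3158.

p̂_MAP = 0.3158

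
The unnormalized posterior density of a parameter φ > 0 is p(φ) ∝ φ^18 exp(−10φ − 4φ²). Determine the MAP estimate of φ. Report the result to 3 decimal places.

ℓ'(φ) = 18/φ − 10 − 8φ. Setting this to zero and multiplying by φ: 8φ² + 10φ − 18 = 0.
φ = (−10 + √(10² + 4·8·18)) / (2·8) = (−10 + √676) / 16 = (−10 + 26)/16 = 1.
ℓ''(φ) = −18/φ² − 8 < 0, confirming a maximum.

φ̂_MAP = 1.000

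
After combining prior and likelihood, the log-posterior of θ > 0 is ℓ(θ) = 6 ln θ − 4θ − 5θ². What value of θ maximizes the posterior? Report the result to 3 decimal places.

θ̂_MAP = 0.600

ℓ'(θ) = 6/θ − 4 − 10θ. Setting this to zero and multiplying by θ: 10θ² + 4θ − 6 = 0.
θ = (−4 + √(4² + 4·10·6)) / (2·10) = (−4 + √256) / 20 = (−4 + 16)/20 = 3/5.
ℓ''(θ) = −6/θ² − 10 < 0, confirming a maximum.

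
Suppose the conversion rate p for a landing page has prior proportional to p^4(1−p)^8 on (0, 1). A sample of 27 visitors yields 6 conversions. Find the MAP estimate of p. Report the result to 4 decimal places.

p̂_MAP = 0.2564

The prior density ∝ p^4(1−p)^8 is the kernel of Beta(5, 9).
Data: 6 successes in 27 trials. The binomial likelihood contributes p^6(1−p)^21, so the posterior is Beta(5+6, 9+21) = Beta(11, 30).
For Beta(a, b) with a, b > 1 the mode is (a−1)/(a+b−2) = 10/39 ≈ 0.2564.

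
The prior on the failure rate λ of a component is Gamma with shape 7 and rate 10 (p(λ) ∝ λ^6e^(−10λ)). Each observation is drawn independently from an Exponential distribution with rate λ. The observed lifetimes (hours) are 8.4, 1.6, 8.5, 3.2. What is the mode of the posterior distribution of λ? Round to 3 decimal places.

The Exponential(rate=λ) likelihood is ∝ λ^n e^(−λΣtᵢ). Here n = 4 and Σtᵢ = 8.4 + 1.6 + 8.5 + 3.2 = 21.7.
Posterior ∝ λ^6e^(−10λ) · λ^4e^(−21.7λ) = λ^10e^(−31.7λ), i.e. Gamma(11, 31.7).
Mode = (a−1)/b = 10/31.7 ≈ 0.315.

λ̂_MAP = 0.315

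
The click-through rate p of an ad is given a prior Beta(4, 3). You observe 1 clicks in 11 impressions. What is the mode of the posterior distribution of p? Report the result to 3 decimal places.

Prior: Beta(4, 3).
Data: 1 success in 11 trials. The binomial likelihood contributes p(1−p)^10, so the posterior is Beta(4+1, 3+10) = Beta(5, 13).
For Beta(a, b) with a, b > 1 the mode is (a−1)/(a+b−2) = 4/16 ≈ 0.250.

p̂_MAP = 0.250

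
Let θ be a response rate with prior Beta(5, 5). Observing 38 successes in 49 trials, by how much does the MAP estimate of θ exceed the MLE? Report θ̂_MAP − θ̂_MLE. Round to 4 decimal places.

Posterior is Beta(43, 16); MAP = (43−1)/(59−2) = 42/57 ≈ 0.73684.
MLE ignores the prior: θ̂_MLE = k/n = 38/49 ≈ 0.77551.
Difference = 42/57 − 38/49 = -36/931 ≈ -0.0387.

MAP − MLE = -0.0387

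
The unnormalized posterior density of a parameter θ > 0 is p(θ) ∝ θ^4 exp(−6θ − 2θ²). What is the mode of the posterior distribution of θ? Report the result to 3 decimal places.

ℓ'(θ) = 4/θ − 6 − 4θ. Setting this to zero and multiplying by θ: 4θ² + 6θ − 4 = 0.
θ = (−6 + √(6² + 4·4·4)) / (2·4) = (−6 + √100) / 8 = (−6 + 10)/8 = 1/2.
ℓ''(θ) = −4/θ² − 4 < 0, confirming a maximum.

θ̂_MAP = 0.500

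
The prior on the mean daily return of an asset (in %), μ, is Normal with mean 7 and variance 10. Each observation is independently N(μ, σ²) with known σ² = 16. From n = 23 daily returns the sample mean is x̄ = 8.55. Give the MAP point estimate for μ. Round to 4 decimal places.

μ̂_MAP = 8.4492

n = 23, x̄ = 8.55.
For a Normal prior and Normal likelihood with known variance, the posterior is Normal; its mode equals its mean, the precision-weighted average.
Prior precision 1/σ₀² = 1/10 = 0.1; data precision n/σ² = 23/16 = 1.4375.
μ̂ = (0.1·7 + 1.4375·8.55) / (0.1 + 1.4375) = 12.990625/1.5375 = 4157/492 ≈ 8.4492.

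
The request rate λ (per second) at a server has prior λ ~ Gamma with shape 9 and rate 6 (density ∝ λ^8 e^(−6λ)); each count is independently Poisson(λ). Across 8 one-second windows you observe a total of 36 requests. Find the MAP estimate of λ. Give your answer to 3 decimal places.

λ̂_MAP = 3.143

Σxᵢ = 36, n = 8.
Posterior ∝ λ^8e^(−6λ) · λ^36e^(−8λ) = λ^44e^(−14λ), i.e. Gamma(shape=45, rate=14).
The mode of a Gamma(a, b) with a ≥ 1 (shape–rate) is (a−1)/b = 44/14 ≈ 3.143.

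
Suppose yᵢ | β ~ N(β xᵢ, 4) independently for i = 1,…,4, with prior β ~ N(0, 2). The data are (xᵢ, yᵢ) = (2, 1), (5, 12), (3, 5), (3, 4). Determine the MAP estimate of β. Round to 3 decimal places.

β̂_MAP = 1.816

log p(β | y) = −Σ(yᵢ − βxᵢ)²/(2·4) − β²/(2·2) + const.
Setting the derivative to zero: Σxᵢ(yᵢ − βxᵢ)/4 − β/2 = 0, so β = Σxᵢyᵢ / (Σxᵢ² + σ²/τ²).
Σxᵢyᵢ = 2·1 + 5·12 + 3·5 + 3·4 = 89; Σxᵢ² = 47; σ²/τ² = 2.
β̂_MAP = 89 / (47 + 2) = 89/49 ≈ 1.816.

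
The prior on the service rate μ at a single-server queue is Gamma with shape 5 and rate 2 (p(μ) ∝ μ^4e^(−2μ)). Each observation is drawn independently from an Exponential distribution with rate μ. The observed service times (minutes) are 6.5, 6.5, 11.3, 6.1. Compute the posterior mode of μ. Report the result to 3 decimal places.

The Exponential(rate=μ) likelihood is ∝ μ^n e^(−μΣtᵢ). Here n = 4 and Σtᵢ = 6.5 + 6.5 + 11.3 + 6.1 = 30.4.
Posterior ∝ μ^4e^(−2μ) · μ^4e^(−30.4μ) = μ^8e^(−32.4μ), i.e. Gamma(9, 32.4).
Mode = (a−1)/b = 8/32.4 ≈ 0.247.

μ̂_MAP = 0.247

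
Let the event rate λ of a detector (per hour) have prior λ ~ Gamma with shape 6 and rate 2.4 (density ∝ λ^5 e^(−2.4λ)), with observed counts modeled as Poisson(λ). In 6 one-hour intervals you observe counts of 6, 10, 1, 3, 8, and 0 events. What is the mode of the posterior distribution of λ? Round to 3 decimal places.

Σxᵢ = 6+10+1+3+8+0 = 28, with n = 6.
Posterior ∝ λ^5e^(−2.4λ) · λ^28e^(−6λ) = λ^33e^(−8.4λ), i.e. Gamma(shape=34, rate=8.4).
The mode of a Gamma(a, b) with a ≥ 1 (shape–rate) is (a−1)/b = 33/8.4 ≈ 3.929.

λ̂_MAP = 3.929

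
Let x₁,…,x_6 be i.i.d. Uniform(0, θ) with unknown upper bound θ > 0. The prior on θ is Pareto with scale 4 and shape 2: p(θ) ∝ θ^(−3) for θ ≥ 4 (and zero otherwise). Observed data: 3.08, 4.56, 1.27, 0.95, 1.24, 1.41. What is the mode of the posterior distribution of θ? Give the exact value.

θ̂_MAP = 4.56

The Uniform(0, θ) likelihood is θ^(−n) for θ ≥ max(xᵢ), zero otherwise. Here max(xᵢ) = 4.56.
Posterior ∝ θ^(−3) · θ^(−6) = θ^(−9) on θ ≥ max(4, 4.56) = 4.56.
This density is strictly decreasing in θ, so the posterior mode lies at the lower boundary of the support.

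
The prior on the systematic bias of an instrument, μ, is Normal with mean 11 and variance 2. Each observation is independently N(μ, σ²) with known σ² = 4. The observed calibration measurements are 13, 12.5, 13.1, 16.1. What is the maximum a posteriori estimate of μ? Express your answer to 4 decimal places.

μ̂_MAP = 12.7833

n = 4; x̄ = (13 + 12.5 + 13.1 + 16.1)/4 = 54.7/4 = 13.675.
For a Normal prior and Normal likelihood with known variance, the posterior is Normal; its mode equals its mean, the precision-weighted average.
Prior precision 1/σ₀² = 1/2 = 0.5; data precision n/σ² = 4/4 = 1.
μ̂ = (0.5·11 + 1·13.675) / (0.5 + 1) = 19.175/1.5 = 767/60 ≈ 12.7833.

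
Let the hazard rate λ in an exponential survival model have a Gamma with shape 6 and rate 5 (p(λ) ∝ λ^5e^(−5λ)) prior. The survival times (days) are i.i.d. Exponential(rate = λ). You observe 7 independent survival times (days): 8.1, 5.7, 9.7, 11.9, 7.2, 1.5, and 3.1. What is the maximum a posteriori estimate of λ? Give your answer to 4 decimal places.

λ̂_MAP = 0.2299

The Exponential(rate=λ) likelihood is ∝ λ^n e^(−λΣtᵢ). Here n = 7 and Σtᵢ = 8.1 + 5.7 + 9.7 + 11.9 + 7.2 + 1.5 + 3.1 = 47.2.
Posterior ∝ λ^5e^(−5λ) · λ^7e^(−47.2λ) = λ^12e^(−52.2λ), i.e. Gamma(13, 52.2).
Mode = (a−1)/b = 12/52.2 ≈ 0.2299.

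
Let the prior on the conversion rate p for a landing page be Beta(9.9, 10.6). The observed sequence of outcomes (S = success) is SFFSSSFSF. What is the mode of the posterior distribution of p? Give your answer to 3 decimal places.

Prior: Beta(9.9, 10.6).
Data: 5 successes in 9 trials (from the sequence). The binomial likelihood contributes p^5(1−p)^4, so the posterior is Beta(9.9+5, 10.6+4) = Beta(14.9, 14.6).
For Beta(a, b) with a, b > 1 the mode is (a−1)/(a+b−2) = 13.9/27.5 ≈ 0.505.

p̂_MAP = 0.505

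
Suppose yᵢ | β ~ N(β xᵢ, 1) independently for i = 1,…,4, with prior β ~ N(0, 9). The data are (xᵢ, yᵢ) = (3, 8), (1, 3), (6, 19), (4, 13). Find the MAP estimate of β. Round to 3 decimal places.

β̂_MAP = 3.107

log p(β | y) = −Σ(yᵢ − βxᵢ)²/(2·1) − β²/(2·9) + const.
Setting the derivative to zero: Σxᵢ(yᵢ − βxᵢ)/1 − β/9 = 0, so β = Σxᵢyᵢ / (Σxᵢ² + σ²/τ²).
Σxᵢyᵢ = 3·8 + 1·3 + 6·19 + 4·13 = 193; Σxᵢ² = 62; σ²/τ² = 1/9.
β̂_MAP = 193 / (62 + 1/9) = 193/(559/9) = 1737/559 ≈ 3.107.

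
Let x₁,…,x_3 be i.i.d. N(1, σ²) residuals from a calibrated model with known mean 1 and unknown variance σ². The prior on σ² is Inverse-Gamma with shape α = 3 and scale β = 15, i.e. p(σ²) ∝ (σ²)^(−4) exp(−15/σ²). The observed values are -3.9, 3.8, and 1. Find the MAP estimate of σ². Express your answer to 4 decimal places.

Sum of squared deviations about the known mean: SS = (-3.9−1)² + (3.8−1)² + (1−1)² = 31.85.
The Normal likelihood contributes (σ²)^(−n/2) exp(−SS/(2σ²)), so the posterior is Inverse-Gamma(α + n/2, β + SS/2) = Inverse-Gamma(4.5, 30.925).
The mode of Inverse-Gamma(a, b) is b/(a+1) = 30.925/5.5 ≈ 5.6227.

σ̂²_MAP = 5.6227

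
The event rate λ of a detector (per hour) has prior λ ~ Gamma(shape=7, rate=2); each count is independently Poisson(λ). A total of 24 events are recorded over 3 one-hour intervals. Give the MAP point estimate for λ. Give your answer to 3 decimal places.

λ̂_MAP = 6.000

Σxᵢ = 24, n = 3.
Posterior ∝ λ^6e^(−2λ) · λ^24e^(−3λ) = λ^30e^(−5λ), i.e. Gamma(shape=31, rate=5).
The mode of a Gamma(a, b) with a ≥ 1 (shape–rate) is (a−1)/b = 30/5 ≈ 6.000.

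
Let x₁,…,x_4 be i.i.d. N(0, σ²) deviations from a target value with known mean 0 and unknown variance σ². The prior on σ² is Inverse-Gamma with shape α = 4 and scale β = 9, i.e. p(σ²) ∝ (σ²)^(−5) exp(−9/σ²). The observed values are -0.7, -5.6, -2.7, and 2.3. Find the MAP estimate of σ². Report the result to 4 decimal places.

Sum of squared deviations about the known mean: SS = (-0.7−0)² + (-5.6−0)² + (-2.7−0)² + (2.3−0)² = 44.43.
The Normal likelihood contributes (σ²)^(−n/2) exp(−SS/(2σ²)), so the posterior is Inverse-Gamma(α + n/2, β + SS/2) = Inverse-Gamma(6, 31.215).
The mode of Inverse-Gamma(a, b) is b/(a+1) = 31.215/7 ≈ 4.4593.

σ̂²_MAP = 4.4593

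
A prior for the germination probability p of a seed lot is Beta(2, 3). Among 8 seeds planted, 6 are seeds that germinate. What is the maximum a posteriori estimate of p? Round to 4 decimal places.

Prior: Beta(2, 3).
Data: 6 successes in 8 trials. The binomial likelihood contributes p^6(1−p)^2, so the posterior is Beta(2+6, 3+2) = Beta(8, 5).
For Beta(a, b) with a, b > 1 the mode is (a−1)/(a+b−2) = 7/11 ≈ 0.6364.

p̂_MAP = 0.6364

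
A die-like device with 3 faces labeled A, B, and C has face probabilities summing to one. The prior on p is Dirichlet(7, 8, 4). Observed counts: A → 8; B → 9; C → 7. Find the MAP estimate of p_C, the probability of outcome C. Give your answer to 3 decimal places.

MAP estimate of p_C = 0.250

The posterior is Dirichlet(αᵢ + nᵢ) = Dirichlet(15, 17, 11).
For a Dirichlet(a₁,…,a_K) with all aᵢ > 1, the mode has j-th component (aⱼ − 1)/(Σaᵢ − K).
Here Σaᵢ = 43 and K = 3, so p_C = (11 − 1)/(43 − 3) = 10/40 ≈ 0.250.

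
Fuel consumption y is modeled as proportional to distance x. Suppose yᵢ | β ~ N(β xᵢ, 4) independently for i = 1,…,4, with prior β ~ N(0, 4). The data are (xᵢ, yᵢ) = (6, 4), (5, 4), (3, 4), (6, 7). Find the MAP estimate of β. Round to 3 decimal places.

β̂_MAP = 0.916

log p(β | y) = −Σ(yᵢ − βxᵢ)²/(2·4) − β²/(2·4) + const.
Setting the derivative to zero: Σxᵢ(yᵢ − βxᵢ)/4 − β/4 = 0, so β = Σxᵢyᵢ / (Σxᵢ² + σ²/τ²).
Σxᵢyᵢ = 6·4 + 5·4 + 3·4 + 6·7 = 98; Σxᵢ² = 106; σ²/τ² = 1.
β̂_MAP = 98 / (106 + 1) = 98/107 ≈ 0.916.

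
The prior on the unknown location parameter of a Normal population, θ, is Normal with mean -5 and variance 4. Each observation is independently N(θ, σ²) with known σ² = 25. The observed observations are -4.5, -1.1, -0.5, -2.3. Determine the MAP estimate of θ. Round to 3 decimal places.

n = 4; x̄ = ((-4.5) + (-1.1) + (-0.5) + (-2.3))/4 = -8.4/4 = -2.1.
For a Normal prior and Normal likelihood with known variance, the posterior is Normal; its mode equals its mean, the precision-weighted average.
Prior precision 1/σ₀² = 1/4 = 0.25; data precision n/σ² = 4/25 = 0.16.
θ̂ = (0.25·(-5) + 0.16·(-2.1)) / (0.25 + 0.16) = (-1.586)/0.41 = -793/205 ≈ -3.868.

θ̂_MAP = -3.868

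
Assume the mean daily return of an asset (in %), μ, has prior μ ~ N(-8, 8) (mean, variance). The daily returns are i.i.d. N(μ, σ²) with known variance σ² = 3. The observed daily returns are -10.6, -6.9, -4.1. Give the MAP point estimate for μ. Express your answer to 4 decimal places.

μ̂_MAP = -7.2889

n = 3; x̄ = ((-10.6) + (-6.9) + (-4.1))/3 = -21.6/3 = -7.2.
For a Normal prior and Normal likelihood with known variance, the posterior is Normal; its mode equals its mean, the precision-weighted average.
Prior precision 1/σ₀² = 1/8 = 0.125; data precision n/σ² = 3/3 = 1.
μ̂ = (0.125·(-8) + 1·(-7.2)) / (0.125 + 1) = (-8.2)/1.125 = -328/45 ≈ -7.2889.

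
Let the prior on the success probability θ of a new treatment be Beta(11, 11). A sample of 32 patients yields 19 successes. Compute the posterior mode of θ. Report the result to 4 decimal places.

θ̂_MAP = 0.5577

Prior: Beta(11, 11).
Data: 19 successes in 32 trials. The binomial likelihood contributes θ^19(1−θ)^13, so the posterior is Beta(11+19, 11+13) = Beta(30, 24).
For Beta(a, b) with a, b > 1 the mode is (a−1)/(a+b−2) = 29/52 ≈ 0.5577.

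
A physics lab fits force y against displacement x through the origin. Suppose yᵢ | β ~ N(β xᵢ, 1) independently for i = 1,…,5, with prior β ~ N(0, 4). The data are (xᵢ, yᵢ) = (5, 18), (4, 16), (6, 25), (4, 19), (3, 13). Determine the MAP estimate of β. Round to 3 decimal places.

β̂_MAP = 4.098

log p(β | y) = −Σ(yᵢ − βxᵢ)²/(2·1) − β²/(2·4) + const.
Setting the derivative to zero: Σxᵢ(yᵢ − βxᵢ)/1 − β/4 = 0, so β = Σxᵢyᵢ / (Σxᵢ² + σ²/τ²).
Σxᵢyᵢ = 5·18 + 4·16 + 6·25 + 4·19 + 3·13 = 419; Σxᵢ² = 102; σ²/τ² = 0.25.
β̂_MAP = 419 / (102 + 0.25) = 419/102.25 ≈ 4.098.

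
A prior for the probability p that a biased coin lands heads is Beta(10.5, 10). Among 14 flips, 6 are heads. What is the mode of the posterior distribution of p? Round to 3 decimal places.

p̂_MAP = 0.477

Prior: Beta(10.5, 10).
Data: 6 successes in 14 trials. The binomial likelihood contributes p^6(1−p)^8, so the posterior is Beta(10.5+6, 10+8) = Beta(16.5, 18).
For Beta(a, b) with a, b > 1 the mode is (a−1)/(a+b−2) = 15.5/32.5 ≈ 0.477.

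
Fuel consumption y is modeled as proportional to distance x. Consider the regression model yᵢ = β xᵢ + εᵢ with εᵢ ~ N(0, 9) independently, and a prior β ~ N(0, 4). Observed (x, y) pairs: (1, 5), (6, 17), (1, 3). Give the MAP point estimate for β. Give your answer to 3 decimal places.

β̂_MAP = 2.733

log p(β | y) = −Σ(yᵢ − βxᵢ)²/(2·9) − β²/(2·4) + const.
Setting the derivative to zero: Σxᵢ(yᵢ − βxᵢ)/9 − β/4 = 0, so β = Σxᵢyᵢ / (Σxᵢ² + σ²/τ²).
Σxᵢyᵢ = 1·5 + 6·17 + 1·3 = 110; Σxᵢ² = 38; σ²/τ² = 2.25.
β̂_MAP = 110 / (38 + 2.25) = 110/40.25 ≈ 2.733.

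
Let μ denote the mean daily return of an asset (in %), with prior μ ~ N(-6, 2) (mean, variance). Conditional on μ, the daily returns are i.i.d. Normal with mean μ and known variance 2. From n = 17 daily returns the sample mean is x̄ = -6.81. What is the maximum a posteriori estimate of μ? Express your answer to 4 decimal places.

n = 17, x̄ = -6.81.
For a Normal prior and Normal likelihood with known variance, the posterior is Normal; its mode equals its mean, the precision-weighted average.
Prior precision 1/σ₀² = 1/2 = 0.5; data precision n/σ² = 17/2 = 8.5.
μ̂ = (0.5·(-6) + 8.5·(-6.81)) / (0.5 + 8.5) = (-60.885)/9 = -6.7650.

μ̂_MAP = -6.7650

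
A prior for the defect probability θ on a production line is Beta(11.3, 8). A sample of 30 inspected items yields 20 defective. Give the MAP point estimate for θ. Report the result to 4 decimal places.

θ̂_MAP = 0.6406

Prior: Beta(11.3, 8).
Data: 20 successes in 30 trials. The binomial likelihood contributes θ^20(1−θ)^10, so the posterior is Beta(11.3+20, 8+10) = Beta(31.3, 18).
For Beta(a, b) with a, b > 1 the mode is (a−1)/(a+b−2) = 30.3/47.3 ≈ 0.6406.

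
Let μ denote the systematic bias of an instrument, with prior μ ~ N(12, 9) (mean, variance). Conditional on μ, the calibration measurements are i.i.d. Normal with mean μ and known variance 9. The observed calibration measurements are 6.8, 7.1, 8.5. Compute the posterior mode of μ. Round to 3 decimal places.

μ̂_MAP = 8.600

n = 3; x̄ = (6.8 + 7.1 + 8.5)/3 = 22.4/3 = 112/15 ≈ 7.4667.
For a Normal prior and Normal likelihood with known variance, the posterior is Normal; its mode equals its mean, the precision-weighted average.
Prior precision 1/σ₀² = 1/9; data precision n/σ² = 3/9 = 1/3.
μ̂ = ((1/9)·12 + (1/3)·(112/15)) / (1/9 + 1/3) = (172/45)/(4/9) = 8.600.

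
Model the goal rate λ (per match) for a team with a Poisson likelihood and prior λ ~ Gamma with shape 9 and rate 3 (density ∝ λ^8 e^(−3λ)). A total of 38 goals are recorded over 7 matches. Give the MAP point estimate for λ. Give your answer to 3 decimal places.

Σxᵢ = 38, n = 7.
Posterior ∝ λ^8e^(−3λ) · λ^38e^(−7λ) = λ^46e^(−10λ), i.e. Gamma(shape=47, rate=10).
The mode of a Gamma(a, b) with a ≥ 1 (shape–rate) is (a−1)/b = 46/10 ≈ 4.600.

λ̂_MAP = 4.600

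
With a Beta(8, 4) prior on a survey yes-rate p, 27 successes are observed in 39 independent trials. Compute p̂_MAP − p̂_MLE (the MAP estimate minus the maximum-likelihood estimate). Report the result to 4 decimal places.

Posterior is Beta(35, 16); MAP = (35−1)/(51−2) = 34/49 ≈ 0.69388.
MLE ignores the prior: p̂_MLE = k/n = 27/39 ≈ 0.69231.
Difference = 34/49 − 27/39 = 1/637 ≈ 0.0016.

MAP − MLE = 0.0016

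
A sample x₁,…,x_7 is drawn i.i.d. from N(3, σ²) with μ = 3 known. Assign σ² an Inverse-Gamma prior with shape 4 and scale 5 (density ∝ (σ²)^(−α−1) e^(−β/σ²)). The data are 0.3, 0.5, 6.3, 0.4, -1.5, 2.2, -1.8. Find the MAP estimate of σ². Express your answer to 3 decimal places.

Sum of squared deviations about the known mean: SS = (0.3−3)² + (0.5−3)² + (6.3−3)² + (0.4−3)² + (-1.5−3)² + (2.2−3)² + (-1.8−3)² = 75.12.
The Normal likelihood contributes (σ²)^(−n/2) exp(−SS/(2σ²)), so the posterior is Inverse-Gamma(α + n/2, β + SS/2) = Inverse-Gamma(7.5, 42.56).
The mode of Inverse-Gamma(a, b) is b/(a+1) = 42.56/8.5 ≈ 5.007.

σ̂²_MAP = 5.007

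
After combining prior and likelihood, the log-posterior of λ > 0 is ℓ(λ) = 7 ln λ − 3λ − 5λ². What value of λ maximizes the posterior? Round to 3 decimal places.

ℓ'(λ) = 7/λ − 3 − 10λ. Setting this to zero and multiplying by λ: 10λ² + 3λ − 7 = 0.
λ = (−3 + √(3² + 4·10·7)) / (2·10) = (−3 + √289) / 20 = (−3 + 17)/20 = 7/10.
ℓ''(λ) = −7/λ² − 10 < 0, confirming a maximum.

λ̂_MAP = 0.700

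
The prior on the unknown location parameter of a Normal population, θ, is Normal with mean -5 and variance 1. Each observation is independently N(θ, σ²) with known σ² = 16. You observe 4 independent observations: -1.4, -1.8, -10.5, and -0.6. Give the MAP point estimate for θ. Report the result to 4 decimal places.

n = 4; x̄ = ((-1.4) + (-1.8) + (-10.5) + (-0.6))/4 = -14.3/4 = -3.575.
For a Normal prior and Normal likelihood with known variance, the posterior is Normal; its mode equals its mean, the precision-weighted average.
Prior precision 1/σ₀² = 1/1 = 1; data precision n/σ² = 4/16 = 0.25.
θ̂ = (1·(-5) + 0.25·(-3.575)) / (1 + 0.25) = (-5.89375)/1.25 = -4.7150.

θ̂_MAP = -4.7150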